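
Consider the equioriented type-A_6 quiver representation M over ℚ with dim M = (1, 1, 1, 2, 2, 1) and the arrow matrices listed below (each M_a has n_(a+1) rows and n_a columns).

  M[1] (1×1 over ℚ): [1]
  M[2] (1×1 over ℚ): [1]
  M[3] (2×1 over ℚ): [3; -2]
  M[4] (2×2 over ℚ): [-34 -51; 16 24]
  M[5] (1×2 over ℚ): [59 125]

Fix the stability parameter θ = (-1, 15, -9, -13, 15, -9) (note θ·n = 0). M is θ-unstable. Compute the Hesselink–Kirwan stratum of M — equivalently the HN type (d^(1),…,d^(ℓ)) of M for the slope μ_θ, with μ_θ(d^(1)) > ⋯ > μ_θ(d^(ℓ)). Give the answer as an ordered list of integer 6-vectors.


Barcode: M ≅ I[1,4], I[4,6], I[5,5]. HN layers by μ_θ (4 steps, strictly decreasing):
  μ^(1)=15; μ^(2)=3; μ^(3)=-2; μ^(4)=-13

((0, 0, 0, 0, 1, 0); (0, 0, 0, 0, 1, 1); (1, 1, 1, 1, 0, 0); (0, 0, 0, 1, 0, 0))


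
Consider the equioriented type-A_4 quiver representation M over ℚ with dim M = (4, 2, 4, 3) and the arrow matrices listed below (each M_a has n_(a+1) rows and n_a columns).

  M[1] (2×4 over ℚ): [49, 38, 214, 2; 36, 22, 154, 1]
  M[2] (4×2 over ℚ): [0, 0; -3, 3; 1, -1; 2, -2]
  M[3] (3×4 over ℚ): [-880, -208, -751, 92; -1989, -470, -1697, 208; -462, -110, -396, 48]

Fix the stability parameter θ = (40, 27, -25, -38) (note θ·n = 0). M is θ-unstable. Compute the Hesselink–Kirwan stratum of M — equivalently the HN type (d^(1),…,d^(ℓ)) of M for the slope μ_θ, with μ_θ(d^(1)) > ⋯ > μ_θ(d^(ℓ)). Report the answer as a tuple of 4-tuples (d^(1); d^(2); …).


Via rank(M_{q-1}∘⋯∘M_p): M ≅ I[1,1]^2, I[1,2], I[1,4], I[3,3], I[3,4]^2.
μ_θ-semistable layers: μ^(1)=40; μ^(2)=67/2; μ^(3)=1; μ^(4)=-25; μ^(5)=-63/2

((2, 0, 0, 0); (1, 1, 0, 0); (1, 1, 1, 1); (0, 0, 1, 0); (0, 0, 2, 2))


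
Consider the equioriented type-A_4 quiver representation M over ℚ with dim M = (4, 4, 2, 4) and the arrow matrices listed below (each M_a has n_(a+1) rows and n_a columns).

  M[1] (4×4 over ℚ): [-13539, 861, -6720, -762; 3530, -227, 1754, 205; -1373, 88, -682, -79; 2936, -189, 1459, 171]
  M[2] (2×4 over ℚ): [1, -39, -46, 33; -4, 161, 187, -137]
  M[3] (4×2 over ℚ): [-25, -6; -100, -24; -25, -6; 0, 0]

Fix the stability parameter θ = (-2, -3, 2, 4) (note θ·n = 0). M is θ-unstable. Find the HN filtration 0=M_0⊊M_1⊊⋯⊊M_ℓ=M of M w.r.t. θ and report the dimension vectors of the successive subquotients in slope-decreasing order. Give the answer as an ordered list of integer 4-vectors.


Barcode: M ≅ I[1,1], I[1,2], I[1,3], I[1,4], I[2,2], I[4,4]^3. HN layers by μ_θ (5 steps, strictly decreasing):
  μ^(1)=4; μ^(2)=2; μ^(3)=-2; μ^(4)=-5/2; μ^(5)=-3

((0, 0, 0, 4); (0, 0, 2, 0); (1, 0, 0, 0); (3, 3, 0, 0); (0, 1, 0, 0))


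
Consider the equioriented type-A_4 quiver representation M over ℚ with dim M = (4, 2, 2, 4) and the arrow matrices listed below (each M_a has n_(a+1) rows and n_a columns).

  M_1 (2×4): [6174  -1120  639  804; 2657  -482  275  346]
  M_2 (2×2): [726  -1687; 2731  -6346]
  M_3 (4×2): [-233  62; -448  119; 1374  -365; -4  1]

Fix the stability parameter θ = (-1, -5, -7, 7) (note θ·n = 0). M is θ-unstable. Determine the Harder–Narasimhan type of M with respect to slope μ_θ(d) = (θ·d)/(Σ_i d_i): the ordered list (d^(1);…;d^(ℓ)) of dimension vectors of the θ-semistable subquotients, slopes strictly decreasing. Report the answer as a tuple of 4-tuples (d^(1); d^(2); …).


Barcode: M ≅ I[1,1]^2, I[1,4]^2, I[4,4]^2. HN layers by μ_θ (3 steps, strictly decreasing):
  μ^(1)=7; μ^(2)=-1; μ^(3)=-13/3

((0, 0, 0, 4); (2, 0, 0, 0); (2, 2, 2, 0))


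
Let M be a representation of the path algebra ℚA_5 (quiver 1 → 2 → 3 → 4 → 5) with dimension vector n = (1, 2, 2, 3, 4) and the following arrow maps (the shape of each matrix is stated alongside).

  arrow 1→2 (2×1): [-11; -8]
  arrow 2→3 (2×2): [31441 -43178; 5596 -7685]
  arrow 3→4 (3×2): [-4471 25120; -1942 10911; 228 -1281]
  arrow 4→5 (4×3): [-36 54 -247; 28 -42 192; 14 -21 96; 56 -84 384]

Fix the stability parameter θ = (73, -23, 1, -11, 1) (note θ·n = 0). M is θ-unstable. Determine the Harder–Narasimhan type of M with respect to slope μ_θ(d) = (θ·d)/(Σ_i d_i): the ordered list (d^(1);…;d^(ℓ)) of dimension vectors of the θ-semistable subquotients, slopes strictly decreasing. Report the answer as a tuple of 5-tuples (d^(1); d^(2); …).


Interval decomposition of M: I[1,4], I[2,5], I[4,5], I[5,5]^2.
HN type (ℓ=5): μ^(1)=10; μ^(2)=1; μ^(3)=-5; μ^(4)=-11; μ^(5)=-23

((1, 1, 1, 1, 0); (0, 0, 0, 0, 4); (0, 0, 1, 1, 0); (0, 0, 0, 1, 0); (0, 1, 0, 0, 0))


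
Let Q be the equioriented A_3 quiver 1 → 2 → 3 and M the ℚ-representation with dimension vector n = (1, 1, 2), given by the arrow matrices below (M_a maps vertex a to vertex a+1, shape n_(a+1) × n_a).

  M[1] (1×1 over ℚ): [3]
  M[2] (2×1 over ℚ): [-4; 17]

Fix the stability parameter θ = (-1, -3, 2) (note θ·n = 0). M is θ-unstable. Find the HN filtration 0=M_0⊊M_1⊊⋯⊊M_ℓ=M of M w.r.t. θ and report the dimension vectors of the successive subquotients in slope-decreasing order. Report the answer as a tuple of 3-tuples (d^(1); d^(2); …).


Via rank(M_{q-1}∘⋯∘M_p): M ≅ I[1,3], I[3,3].
μ_θ-semistable layers: μ^(1)=2; μ^(2)=-2

((0, 0, 2); (1, 1, 0))


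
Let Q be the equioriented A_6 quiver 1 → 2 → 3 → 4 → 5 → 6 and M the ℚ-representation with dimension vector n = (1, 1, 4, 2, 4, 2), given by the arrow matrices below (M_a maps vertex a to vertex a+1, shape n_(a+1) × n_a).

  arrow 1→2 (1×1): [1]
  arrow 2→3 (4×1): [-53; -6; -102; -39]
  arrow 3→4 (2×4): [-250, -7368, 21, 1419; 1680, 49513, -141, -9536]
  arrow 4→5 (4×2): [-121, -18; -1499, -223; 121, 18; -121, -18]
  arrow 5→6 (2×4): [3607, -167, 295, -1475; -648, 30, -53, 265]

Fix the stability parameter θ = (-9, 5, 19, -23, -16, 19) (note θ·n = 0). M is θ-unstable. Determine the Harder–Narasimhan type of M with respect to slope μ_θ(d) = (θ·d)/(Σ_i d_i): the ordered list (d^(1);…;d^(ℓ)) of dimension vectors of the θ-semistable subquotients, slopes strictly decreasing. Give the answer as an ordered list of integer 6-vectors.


Barcode: M ≅ I[1,5], I[3,3]^2, I[3,6], I[5,5], I[5,6]. HN layers by μ_θ (5 steps, strictly decreasing):
  μ^(1)=19; μ^(2)=-15/4; μ^(3)=-20/3; μ^(4)=-9; μ^(5)=-16

((0, 0, 2, 0, 0, 2); (0, 1, 1, 1, 1, 0); (0, 0, 1, 1, 1, 0); (1, 0, 0, 0, 0, 0); (0, 0, 0, 0, 2, 0))


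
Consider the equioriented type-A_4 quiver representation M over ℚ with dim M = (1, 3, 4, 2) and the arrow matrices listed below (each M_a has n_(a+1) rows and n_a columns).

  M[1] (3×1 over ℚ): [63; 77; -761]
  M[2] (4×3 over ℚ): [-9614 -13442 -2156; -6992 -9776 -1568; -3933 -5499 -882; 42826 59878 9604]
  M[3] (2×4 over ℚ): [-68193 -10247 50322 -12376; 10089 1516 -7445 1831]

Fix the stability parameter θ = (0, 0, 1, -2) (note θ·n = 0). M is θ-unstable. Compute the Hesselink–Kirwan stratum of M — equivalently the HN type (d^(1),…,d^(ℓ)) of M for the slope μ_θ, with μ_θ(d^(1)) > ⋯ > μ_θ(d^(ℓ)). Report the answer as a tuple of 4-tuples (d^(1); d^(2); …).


Barcode: M ≅ I[1,2], I[2,2], I[2,4], I[3,3]^2, I[3,4]. HN layers by μ_θ (4 steps, strictly decreasing):
  μ^(1)=1; μ^(2)=0; μ^(3)=-1/3; μ^(4)=-1/2

((0, 0, 2, 0); (1, 2, 0, 0); (0, 1, 1, 1); (0, 0, 1, 1))


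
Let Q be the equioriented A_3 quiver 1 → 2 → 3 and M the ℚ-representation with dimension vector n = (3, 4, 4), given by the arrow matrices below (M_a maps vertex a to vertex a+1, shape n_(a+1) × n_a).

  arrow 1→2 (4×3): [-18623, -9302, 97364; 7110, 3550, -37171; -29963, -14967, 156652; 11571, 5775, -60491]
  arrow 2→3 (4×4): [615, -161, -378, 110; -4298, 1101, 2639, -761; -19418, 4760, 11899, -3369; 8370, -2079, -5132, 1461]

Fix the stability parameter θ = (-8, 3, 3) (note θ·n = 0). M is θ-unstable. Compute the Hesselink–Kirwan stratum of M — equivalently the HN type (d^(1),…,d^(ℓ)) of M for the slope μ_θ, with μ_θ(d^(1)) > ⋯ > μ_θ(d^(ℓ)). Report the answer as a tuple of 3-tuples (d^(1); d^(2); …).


Interval decomposition of M: I[1,3]^3, I[2,3].
HN type (ℓ=2): μ^(1)=3; μ^(2)=-8

((0, 4, 4); (3, 0, 0))


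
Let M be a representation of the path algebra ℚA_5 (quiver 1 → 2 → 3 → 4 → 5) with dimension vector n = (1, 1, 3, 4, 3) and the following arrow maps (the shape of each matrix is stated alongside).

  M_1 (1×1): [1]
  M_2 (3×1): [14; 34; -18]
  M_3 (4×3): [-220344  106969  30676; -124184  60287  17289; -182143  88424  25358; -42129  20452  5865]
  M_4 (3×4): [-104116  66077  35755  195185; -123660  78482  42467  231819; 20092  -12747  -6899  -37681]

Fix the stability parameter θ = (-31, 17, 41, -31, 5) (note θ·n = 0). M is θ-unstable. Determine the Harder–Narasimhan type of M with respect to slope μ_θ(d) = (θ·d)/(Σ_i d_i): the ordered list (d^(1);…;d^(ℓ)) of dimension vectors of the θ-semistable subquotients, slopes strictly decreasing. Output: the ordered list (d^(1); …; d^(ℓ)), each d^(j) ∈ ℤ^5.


Barcode: M ≅ I[1,5], I[3,5]^2, I[4,4]. HN layers by μ_θ (3 steps, strictly decreasing):
  μ^(1)=8; μ^(2)=5; μ^(3)=-31

((0, 1, 1, 1, 1); (0, 0, 2, 2, 2); (1, 0, 0, 1, 0))


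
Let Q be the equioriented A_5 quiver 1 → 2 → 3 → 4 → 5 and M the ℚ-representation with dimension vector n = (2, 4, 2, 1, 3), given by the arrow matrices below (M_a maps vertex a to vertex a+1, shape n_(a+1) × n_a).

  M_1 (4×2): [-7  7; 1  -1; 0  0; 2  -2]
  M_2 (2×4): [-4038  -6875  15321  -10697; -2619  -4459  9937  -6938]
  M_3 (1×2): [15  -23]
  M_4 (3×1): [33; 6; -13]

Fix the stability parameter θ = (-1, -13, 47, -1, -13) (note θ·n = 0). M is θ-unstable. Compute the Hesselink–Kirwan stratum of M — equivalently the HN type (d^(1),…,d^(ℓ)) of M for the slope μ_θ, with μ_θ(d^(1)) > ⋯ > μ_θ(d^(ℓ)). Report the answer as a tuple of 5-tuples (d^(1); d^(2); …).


Via rank(M_{q-1}∘⋯∘M_p): M ≅ I[1,1], I[1,5], I[2,2]^2, I[2,3], I[5,5]^2.
μ_θ-semistable layers: μ^(1)=47; μ^(2)=11; μ^(3)=-1; μ^(4)=-7; μ^(5)=-13

((0, 0, 1, 0, 0); (0, 0, 1, 1, 1); (1, 0, 0, 0, 0); (1, 1, 0, 0, 0); (0, 3, 0, 0, 2))


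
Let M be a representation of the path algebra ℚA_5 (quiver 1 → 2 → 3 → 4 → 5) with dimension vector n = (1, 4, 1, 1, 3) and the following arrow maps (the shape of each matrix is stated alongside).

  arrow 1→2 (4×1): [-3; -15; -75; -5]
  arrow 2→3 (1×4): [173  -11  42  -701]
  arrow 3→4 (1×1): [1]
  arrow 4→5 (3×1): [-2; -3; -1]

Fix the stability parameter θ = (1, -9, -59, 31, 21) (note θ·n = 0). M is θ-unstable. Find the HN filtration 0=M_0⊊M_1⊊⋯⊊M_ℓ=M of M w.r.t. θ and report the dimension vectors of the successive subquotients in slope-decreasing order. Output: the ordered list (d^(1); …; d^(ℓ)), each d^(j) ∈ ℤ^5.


Barcode: M ≅ I[1,5], I[2,2]^3, I[5,5]^2. HN layers by μ_θ (4 steps, strictly decreasing):
  μ^(1)=26; μ^(2)=21; μ^(3)=-9; μ^(4)=-67/3

((0, 0, 0, 1, 1); (0, 0, 0, 0, 2); (0, 3, 0, 0, 0); (1, 1, 1, 0, 0))


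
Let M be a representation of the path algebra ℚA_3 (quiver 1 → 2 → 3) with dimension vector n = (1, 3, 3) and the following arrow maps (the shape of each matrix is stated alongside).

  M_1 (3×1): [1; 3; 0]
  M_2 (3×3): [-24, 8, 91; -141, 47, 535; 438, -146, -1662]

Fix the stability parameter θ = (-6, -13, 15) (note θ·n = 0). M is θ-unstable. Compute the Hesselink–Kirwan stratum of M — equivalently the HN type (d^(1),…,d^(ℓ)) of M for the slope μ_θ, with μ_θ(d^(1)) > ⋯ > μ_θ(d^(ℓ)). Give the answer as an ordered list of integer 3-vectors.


Interval decomposition of M: I[1,2], I[2,3]^2, I[3,3].
HN type (ℓ=3): μ^(1)=15; μ^(2)=-19/2; μ^(3)=-13

((0, 0, 3); (1, 1, 0); (0, 2, 0))


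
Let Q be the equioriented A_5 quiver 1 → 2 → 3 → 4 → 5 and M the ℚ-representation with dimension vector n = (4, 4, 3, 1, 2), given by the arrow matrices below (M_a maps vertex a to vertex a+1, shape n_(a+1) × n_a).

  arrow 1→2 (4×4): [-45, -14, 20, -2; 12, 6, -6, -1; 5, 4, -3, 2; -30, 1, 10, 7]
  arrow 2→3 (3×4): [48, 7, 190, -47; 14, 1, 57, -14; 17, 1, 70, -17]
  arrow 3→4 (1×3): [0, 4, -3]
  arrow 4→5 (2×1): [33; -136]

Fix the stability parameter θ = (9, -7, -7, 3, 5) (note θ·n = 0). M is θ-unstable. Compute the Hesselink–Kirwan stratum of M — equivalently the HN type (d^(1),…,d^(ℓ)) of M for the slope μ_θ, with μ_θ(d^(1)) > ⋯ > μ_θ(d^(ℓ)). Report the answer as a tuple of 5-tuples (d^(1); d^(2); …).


Via rank(M_{q-1}∘⋯∘M_p): M ≅ I[1,2], I[1,3]^2, I[1,5], I[5,5].
μ_θ-semistable layers: μ^(1)=5; μ^(2)=3; μ^(3)=1; μ^(4)=-5/3

((0, 0, 0, 0, 2); (0, 0, 0, 1, 0); (1, 1, 0, 0, 0); (3, 3, 3, 0, 0))


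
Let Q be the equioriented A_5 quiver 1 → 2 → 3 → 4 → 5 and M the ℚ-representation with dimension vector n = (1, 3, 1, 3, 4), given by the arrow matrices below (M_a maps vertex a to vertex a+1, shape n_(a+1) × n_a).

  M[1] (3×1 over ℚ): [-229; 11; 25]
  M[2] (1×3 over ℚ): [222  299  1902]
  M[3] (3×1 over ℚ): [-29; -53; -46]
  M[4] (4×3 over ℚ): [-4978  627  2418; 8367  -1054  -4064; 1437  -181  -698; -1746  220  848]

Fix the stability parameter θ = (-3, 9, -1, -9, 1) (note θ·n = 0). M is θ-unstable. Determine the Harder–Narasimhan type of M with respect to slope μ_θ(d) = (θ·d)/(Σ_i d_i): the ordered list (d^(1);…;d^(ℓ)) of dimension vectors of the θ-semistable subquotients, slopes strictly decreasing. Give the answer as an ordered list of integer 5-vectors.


Via rank(M_{q-1}∘⋯∘M_p): M ≅ I[1,5], I[2,2]^2, I[4,4], I[4,5], I[5,5]^2.
μ_θ-semistable layers: μ^(1)=9; μ^(2)=1; μ^(3)=-1/3; μ^(4)=-3; μ^(5)=-9

((0, 2, 0, 0, 0); (0, 0, 0, 0, 4); (0, 1, 1, 1, 0); (1, 0, 0, 0, 0); (0, 0, 0, 2, 0))


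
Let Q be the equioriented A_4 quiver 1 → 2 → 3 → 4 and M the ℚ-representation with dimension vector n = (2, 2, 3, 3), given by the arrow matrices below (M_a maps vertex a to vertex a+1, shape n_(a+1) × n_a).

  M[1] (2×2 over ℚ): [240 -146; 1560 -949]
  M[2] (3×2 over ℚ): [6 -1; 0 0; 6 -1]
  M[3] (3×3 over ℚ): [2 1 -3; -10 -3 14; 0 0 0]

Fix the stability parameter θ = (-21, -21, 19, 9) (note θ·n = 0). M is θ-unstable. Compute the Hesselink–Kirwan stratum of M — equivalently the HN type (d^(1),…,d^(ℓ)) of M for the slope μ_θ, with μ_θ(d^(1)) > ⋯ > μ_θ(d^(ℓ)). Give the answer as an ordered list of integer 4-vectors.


Barcode: M ≅ I[1,1], I[1,4], I[2,2], I[3,3], I[3,4], I[4,4]. HN layers by μ_θ (4 steps, strictly decreasing):
  μ^(1)=19; μ^(2)=14; μ^(3)=9; μ^(4)=-21

((0, 0, 1, 0); (0, 0, 2, 2); (0, 0, 0, 1); (2, 2, 0, 0))


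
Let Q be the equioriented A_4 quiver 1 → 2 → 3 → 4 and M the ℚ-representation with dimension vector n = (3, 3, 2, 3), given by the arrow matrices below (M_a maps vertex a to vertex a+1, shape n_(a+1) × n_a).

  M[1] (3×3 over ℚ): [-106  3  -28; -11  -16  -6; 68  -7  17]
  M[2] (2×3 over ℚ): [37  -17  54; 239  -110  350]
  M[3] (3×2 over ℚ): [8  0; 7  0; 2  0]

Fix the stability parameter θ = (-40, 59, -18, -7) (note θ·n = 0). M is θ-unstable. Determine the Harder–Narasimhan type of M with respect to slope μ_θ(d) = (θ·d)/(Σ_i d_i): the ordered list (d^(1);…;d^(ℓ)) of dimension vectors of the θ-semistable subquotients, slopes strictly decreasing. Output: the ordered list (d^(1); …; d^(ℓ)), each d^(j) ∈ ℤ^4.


Interval decomposition of M: I[1,2], I[1,3], I[1,4], I[4,4]^2.
HN type (ℓ=5): μ^(1)=59; μ^(2)=41/2; μ^(3)=34/3; μ^(4)=-7; μ^(5)=-40

((0, 1, 0, 0); (0, 1, 1, 0); (0, 1, 1, 1); (0, 0, 0, 2); (3, 0, 0, 0))


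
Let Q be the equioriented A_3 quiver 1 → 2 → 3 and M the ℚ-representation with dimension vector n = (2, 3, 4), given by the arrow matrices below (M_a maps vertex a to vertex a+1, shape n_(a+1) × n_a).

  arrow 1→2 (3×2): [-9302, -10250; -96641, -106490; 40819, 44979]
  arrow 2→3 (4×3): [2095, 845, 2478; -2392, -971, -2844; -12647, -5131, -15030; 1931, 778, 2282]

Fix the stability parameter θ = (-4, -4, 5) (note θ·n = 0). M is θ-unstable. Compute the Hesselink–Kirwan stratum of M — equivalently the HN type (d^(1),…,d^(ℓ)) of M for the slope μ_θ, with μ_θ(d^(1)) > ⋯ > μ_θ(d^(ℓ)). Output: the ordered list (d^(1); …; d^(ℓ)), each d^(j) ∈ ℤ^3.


Interval decomposition of M: I[1,2], I[1,3], I[2,3], I[3,3]^2.
HN type (ℓ=2): μ^(1)=5; μ^(2)=-4

((0, 0, 4); (2, 3, 0))


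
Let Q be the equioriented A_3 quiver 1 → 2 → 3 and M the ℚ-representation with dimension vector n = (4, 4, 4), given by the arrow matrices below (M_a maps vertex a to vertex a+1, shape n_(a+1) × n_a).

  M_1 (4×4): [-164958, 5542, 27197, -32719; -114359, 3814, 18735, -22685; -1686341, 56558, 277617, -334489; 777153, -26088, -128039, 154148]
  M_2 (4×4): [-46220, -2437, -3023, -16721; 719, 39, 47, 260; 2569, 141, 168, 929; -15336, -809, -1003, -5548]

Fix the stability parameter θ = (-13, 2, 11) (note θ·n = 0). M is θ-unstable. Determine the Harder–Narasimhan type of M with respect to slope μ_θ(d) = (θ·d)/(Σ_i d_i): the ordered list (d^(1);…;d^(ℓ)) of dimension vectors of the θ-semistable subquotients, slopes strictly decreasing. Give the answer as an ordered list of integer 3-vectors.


Barcode: M ≅ I[1,1], I[1,3]^3, I[2,3]. HN layers by μ_θ (3 steps, strictly decreasing):
  μ^(1)=11; μ^(2)=2; μ^(3)=-13

((0, 0, 4); (0, 4, 0); (4, 0, 0))


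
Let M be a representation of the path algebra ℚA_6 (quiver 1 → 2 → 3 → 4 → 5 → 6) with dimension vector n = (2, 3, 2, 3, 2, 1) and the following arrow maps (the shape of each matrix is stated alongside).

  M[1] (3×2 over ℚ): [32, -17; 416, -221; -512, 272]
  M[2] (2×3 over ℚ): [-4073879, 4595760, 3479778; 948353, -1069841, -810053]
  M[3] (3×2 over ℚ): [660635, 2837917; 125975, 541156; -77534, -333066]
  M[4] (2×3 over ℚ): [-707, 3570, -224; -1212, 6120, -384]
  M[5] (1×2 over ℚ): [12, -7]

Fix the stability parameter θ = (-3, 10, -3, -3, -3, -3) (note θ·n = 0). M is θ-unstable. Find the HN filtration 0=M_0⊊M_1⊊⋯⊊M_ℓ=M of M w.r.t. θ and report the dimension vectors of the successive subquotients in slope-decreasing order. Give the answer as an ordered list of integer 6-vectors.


Interval decomposition of M: I[1,1], I[1,5], I[2,2], I[2,4], I[4,4], I[5,6].
HN type (ℓ=4): μ^(1)=10; μ^(2)=4/3; μ^(3)=1/4; μ^(4)=-3

((0, 1, 0, 0, 0, 0); (0, 1, 1, 1, 0, 0); (0, 1, 1, 1, 1, 0); (2, 0, 0, 1, 1, 1))


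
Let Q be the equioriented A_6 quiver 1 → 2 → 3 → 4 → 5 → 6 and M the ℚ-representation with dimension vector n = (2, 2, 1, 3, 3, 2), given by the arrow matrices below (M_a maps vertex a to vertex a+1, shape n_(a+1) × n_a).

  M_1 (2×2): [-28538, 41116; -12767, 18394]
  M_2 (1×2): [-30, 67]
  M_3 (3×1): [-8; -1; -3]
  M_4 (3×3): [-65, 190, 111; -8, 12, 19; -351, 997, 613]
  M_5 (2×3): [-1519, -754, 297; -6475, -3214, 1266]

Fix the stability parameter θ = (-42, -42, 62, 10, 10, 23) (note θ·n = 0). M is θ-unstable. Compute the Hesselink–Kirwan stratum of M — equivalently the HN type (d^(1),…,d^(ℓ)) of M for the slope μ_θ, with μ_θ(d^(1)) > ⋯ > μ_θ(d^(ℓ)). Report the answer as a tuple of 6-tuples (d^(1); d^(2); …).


Interval decomposition of M: I[1,1], I[1,6], I[2,2], I[4,5], I[4,6].
HN type (ℓ=4): μ^(1)=105/4; μ^(2)=23; μ^(3)=10; μ^(4)=-42

((0, 0, 1, 1, 1, 1); (0, 0, 0, 0, 0, 1); (0, 0, 0, 2, 2, 0); (2, 2, 0, 0, 0, 0))


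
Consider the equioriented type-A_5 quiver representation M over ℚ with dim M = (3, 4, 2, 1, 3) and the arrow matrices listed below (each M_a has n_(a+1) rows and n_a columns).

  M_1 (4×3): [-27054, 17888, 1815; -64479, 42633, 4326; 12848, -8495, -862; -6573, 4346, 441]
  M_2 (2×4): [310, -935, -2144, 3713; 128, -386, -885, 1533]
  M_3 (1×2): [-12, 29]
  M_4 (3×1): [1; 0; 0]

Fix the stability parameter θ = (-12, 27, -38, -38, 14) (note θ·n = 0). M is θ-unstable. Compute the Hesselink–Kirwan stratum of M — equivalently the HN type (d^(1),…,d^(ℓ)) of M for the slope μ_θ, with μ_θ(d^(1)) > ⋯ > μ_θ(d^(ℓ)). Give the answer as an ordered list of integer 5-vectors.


Interval decomposition of M: I[1,2], I[1,3], I[1,5], I[2,2], I[5,5]^2.
HN type (ℓ=5): μ^(1)=27; μ^(2)=14; μ^(3)=-11/2; μ^(4)=-12; μ^(5)=-61/4

((0, 2, 0, 0, 0); (0, 0, 0, 0, 3); (0, 1, 1, 0, 0); (2, 0, 0, 0, 0); (1, 1, 1, 1, 0))


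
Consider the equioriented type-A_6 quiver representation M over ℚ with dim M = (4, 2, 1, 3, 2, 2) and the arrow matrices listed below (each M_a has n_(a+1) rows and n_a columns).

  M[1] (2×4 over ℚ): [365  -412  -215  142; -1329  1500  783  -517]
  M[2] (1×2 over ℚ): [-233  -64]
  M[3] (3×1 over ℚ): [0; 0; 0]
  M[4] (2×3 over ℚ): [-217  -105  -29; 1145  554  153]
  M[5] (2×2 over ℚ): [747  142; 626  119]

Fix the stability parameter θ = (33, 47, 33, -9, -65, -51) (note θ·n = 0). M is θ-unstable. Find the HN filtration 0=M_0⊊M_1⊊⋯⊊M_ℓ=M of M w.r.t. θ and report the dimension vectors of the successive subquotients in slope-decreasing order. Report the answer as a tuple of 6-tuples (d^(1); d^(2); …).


Interval decomposition of M: I[1,1]^2, I[1,2], I[1,3], I[4,4], I[4,6]^2.
HN type (ℓ=5): μ^(1)=47; μ^(2)=40; μ^(3)=33; μ^(4)=-9; μ^(5)=-125/3

((0, 1, 0, 0, 0, 0); (0, 1, 1, 0, 0, 0); (4, 0, 0, 0, 0, 0); (0, 0, 0, 1, 0, 0); (0, 0, 0, 2, 2, 2))


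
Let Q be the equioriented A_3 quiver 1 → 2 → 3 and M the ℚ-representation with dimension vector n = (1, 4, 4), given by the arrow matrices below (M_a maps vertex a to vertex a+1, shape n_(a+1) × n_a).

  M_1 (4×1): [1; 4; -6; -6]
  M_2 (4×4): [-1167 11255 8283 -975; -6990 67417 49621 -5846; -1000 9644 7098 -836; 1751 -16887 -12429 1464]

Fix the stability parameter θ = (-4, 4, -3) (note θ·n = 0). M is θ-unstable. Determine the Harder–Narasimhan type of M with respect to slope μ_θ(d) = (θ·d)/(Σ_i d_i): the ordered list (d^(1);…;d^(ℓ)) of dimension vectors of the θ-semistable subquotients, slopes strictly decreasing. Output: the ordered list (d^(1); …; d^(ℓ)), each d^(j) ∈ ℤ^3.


Interval decomposition of M: I[1,3], I[2,3]^3.
HN type (ℓ=2): μ^(1)=1/2; μ^(2)=-4

((0, 4, 4); (1, 0, 0))


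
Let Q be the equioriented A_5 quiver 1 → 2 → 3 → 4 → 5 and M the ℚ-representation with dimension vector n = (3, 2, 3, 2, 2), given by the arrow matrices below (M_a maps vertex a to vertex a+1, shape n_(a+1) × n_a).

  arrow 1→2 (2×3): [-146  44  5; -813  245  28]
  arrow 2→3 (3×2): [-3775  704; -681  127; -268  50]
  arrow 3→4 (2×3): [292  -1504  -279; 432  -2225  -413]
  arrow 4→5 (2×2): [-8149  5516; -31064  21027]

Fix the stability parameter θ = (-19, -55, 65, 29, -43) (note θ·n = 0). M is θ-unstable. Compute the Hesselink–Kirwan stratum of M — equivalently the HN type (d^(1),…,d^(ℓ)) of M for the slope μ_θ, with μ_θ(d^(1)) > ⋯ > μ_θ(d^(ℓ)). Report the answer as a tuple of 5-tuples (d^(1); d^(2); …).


Barcode: M ≅ I[1,1], I[1,5]^2, I[3,3]. HN layers by μ_θ (4 steps, strictly decreasing):
  μ^(1)=65; μ^(2)=17; μ^(3)=-19; μ^(4)=-37

((0, 0, 1, 0, 0); (0, 0, 2, 2, 2); (1, 0, 0, 0, 0); (2, 2, 0, 0, 0))


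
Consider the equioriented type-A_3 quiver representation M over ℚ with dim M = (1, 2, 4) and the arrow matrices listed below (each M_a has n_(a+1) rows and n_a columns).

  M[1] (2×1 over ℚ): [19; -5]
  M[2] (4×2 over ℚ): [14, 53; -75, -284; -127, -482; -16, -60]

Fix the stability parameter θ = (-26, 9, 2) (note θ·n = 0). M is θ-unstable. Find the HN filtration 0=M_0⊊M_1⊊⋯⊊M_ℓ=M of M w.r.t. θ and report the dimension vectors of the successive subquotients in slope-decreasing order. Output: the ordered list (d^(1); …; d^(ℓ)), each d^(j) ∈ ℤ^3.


Interval decomposition of M: I[1,3], I[2,3], I[3,3]^2.
HN type (ℓ=3): μ^(1)=11/2; μ^(2)=2; μ^(3)=-26

((0, 2, 2); (0, 0, 2); (1, 0, 0))


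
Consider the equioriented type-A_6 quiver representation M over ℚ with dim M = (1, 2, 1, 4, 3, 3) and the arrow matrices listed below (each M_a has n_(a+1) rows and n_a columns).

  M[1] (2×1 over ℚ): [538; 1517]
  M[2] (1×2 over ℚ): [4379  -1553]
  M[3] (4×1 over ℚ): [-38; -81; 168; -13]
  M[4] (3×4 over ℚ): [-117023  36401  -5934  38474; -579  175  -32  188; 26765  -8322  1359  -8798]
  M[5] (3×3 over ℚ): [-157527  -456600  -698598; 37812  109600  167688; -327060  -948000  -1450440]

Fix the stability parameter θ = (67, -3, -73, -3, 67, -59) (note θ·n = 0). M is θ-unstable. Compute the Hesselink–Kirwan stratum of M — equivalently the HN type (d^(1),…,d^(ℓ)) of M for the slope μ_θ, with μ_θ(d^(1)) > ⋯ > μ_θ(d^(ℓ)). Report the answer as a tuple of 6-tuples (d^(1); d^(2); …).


Barcode: M ≅ I[1,6], I[2,2], I[4,4], I[4,5]^2, I[6,6]^2. HN layers by μ_θ (4 steps, strictly decreasing):
  μ^(1)=67; μ^(2)=4; μ^(3)=-3; μ^(4)=-59

((0, 0, 0, 0, 2, 0); (0, 0, 0, 0, 1, 1); (1, 2, 1, 4, 0, 0); (0, 0, 0, 0, 0, 2))


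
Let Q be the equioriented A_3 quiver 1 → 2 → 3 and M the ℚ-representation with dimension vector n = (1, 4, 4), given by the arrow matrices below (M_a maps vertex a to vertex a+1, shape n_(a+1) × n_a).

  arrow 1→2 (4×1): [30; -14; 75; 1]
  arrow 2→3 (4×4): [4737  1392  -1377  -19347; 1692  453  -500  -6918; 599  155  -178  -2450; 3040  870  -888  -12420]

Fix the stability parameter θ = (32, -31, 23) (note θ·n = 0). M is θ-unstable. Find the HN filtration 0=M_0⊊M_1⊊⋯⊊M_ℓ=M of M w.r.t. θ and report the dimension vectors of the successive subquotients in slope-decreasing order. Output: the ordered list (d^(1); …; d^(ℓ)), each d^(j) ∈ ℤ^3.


Via rank(M_{q-1}∘⋯∘M_p): M ≅ I[1,2], I[2,3]^3, I[3,3].
μ_θ-semistable layers: μ^(1)=23; μ^(2)=1/2; μ^(3)=-31

((0, 0, 4); (1, 1, 0); (0, 3, 0))


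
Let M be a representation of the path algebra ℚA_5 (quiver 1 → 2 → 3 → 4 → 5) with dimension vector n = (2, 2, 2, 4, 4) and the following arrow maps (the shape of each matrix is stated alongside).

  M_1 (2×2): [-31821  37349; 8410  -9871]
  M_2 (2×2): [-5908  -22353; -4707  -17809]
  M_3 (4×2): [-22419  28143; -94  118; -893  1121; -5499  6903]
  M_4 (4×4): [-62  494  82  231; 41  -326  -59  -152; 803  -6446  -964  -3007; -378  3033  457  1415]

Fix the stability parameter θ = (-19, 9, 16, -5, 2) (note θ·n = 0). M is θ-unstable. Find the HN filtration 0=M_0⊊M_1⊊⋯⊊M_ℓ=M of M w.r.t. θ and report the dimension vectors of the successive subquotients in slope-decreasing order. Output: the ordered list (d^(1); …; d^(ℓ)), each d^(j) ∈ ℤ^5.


Barcode: M ≅ I[1,3], I[1,5], I[4,5]^3. HN layers by μ_θ (6 steps, strictly decreasing):
  μ^(1)=16; μ^(2)=9; μ^(3)=11/2; μ^(4)=2; μ^(5)=-5; μ^(6)=-19

((0, 0, 1, 0, 0); (0, 1, 0, 0, 0); (0, 1, 1, 1, 1); (0, 0, 0, 0, 3); (0, 0, 0, 3, 0); (2, 0, 0, 0, 0))


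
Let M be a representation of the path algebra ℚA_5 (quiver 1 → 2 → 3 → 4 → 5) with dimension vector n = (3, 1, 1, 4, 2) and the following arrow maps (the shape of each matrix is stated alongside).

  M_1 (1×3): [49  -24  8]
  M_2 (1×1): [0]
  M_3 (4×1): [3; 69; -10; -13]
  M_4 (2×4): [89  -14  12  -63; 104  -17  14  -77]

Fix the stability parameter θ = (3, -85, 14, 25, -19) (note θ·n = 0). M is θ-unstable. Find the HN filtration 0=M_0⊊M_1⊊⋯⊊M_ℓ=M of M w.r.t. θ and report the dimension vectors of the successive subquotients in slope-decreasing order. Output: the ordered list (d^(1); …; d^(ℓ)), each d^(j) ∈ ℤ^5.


Barcode: M ≅ I[1,1]^2, I[1,2], I[3,4], I[4,4], I[4,5]^2. HN layers by μ_θ (4 steps, strictly decreasing):
  μ^(1)=25; μ^(2)=14; μ^(3)=3; μ^(4)=-41

((0, 0, 0, 2, 0); (0, 0, 1, 0, 0); (2, 0, 0, 2, 2); (1, 1, 0, 0, 0))


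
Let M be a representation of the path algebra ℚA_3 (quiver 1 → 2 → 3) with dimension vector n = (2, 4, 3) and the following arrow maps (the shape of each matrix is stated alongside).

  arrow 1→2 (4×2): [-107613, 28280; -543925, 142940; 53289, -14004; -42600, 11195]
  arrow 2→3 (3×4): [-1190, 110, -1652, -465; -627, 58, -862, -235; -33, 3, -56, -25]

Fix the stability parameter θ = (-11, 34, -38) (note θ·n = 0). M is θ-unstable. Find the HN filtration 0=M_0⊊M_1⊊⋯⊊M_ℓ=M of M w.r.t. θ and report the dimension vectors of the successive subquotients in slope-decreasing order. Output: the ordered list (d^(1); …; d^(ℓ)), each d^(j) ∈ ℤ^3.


Barcode: M ≅ I[1,3]^2, I[2,2], I[2,3]. HN layers by μ_θ (3 steps, strictly decreasing):
  μ^(1)=34; μ^(2)=-2; μ^(3)=-11

((0, 1, 0); (0, 3, 3); (2, 0, 0))


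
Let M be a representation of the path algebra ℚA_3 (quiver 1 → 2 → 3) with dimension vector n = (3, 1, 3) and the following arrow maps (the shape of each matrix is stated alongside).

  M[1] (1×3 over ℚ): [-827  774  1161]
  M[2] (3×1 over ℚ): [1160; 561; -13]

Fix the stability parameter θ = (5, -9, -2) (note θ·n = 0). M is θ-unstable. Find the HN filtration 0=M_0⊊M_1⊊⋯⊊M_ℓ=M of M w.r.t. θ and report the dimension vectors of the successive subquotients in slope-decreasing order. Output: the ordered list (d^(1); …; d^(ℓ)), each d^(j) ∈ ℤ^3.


Barcode: M ≅ I[1,1]^2, I[1,3], I[3,3]^2. HN layers by μ_θ (2 steps, strictly decreasing):
  μ^(1)=5; μ^(2)=-2

((2, 0, 0); (1, 1, 3))


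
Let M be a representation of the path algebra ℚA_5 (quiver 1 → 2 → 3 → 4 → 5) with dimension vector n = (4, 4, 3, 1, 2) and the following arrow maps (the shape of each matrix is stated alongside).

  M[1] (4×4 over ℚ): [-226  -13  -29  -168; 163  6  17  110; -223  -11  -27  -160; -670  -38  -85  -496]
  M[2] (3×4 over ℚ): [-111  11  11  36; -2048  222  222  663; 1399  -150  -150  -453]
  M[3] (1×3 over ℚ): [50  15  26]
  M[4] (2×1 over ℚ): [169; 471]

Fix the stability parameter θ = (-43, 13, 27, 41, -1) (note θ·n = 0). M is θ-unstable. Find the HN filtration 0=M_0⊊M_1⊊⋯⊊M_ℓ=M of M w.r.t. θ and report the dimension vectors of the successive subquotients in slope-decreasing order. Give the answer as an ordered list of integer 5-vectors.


Via rank(M_{q-1}∘⋯∘M_p): M ≅ I[1,2], I[1,3]^2, I[1,5], I[5,5].
μ_θ-semistable layers: μ^(1)=27; μ^(2)=67/3; μ^(3)=13; μ^(4)=-1; μ^(5)=-43

((0, 0, 2, 0, 0); (0, 0, 1, 1, 1); (0, 4, 0, 0, 0); (0, 0, 0, 0, 1); (4, 0, 0, 0, 0))


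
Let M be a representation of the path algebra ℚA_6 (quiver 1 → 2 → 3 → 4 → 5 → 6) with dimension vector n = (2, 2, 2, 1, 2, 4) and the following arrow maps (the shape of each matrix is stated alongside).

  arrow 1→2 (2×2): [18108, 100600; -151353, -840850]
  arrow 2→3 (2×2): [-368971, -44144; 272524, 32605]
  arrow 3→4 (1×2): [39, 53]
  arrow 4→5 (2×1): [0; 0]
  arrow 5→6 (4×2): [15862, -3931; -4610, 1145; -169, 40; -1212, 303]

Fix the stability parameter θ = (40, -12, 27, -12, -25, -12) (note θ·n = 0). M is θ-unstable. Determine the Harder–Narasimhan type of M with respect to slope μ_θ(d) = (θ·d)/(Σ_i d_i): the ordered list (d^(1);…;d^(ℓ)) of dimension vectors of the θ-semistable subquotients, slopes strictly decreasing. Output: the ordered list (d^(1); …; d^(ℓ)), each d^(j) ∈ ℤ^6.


Via rank(M_{q-1}∘⋯∘M_p): M ≅ I[1,1], I[1,4], I[2,3], I[5,6]^2, I[6,6]^2.
μ_θ-semistable layers: μ^(1)=40; μ^(2)=27; μ^(3)=43/4; μ^(4)=-12; μ^(5)=-25

((1, 0, 0, 0, 0, 0); (0, 0, 1, 0, 0, 0); (1, 1, 1, 1, 0, 0); (0, 1, 0, 0, 0, 4); (0, 0, 0, 0, 2, 0))


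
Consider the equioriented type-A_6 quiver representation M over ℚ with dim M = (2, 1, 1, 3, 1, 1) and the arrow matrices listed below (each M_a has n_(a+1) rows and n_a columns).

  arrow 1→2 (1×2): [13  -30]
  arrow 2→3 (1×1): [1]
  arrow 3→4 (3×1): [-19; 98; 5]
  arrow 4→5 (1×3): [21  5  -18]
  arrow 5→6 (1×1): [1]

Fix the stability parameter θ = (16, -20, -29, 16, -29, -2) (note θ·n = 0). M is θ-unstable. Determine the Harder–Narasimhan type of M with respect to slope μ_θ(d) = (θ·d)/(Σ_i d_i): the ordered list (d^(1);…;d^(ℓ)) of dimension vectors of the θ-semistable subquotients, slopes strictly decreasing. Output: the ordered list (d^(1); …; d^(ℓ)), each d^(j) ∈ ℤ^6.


Via rank(M_{q-1}∘⋯∘M_p): M ≅ I[1,1], I[1,6], I[4,4]^2.
μ_θ-semistable layers: μ^(1)=16; μ^(2)=-2; μ^(3)=-13/2; μ^(4)=-11

((1, 0, 0, 2, 0, 0); (0, 0, 0, 0, 0, 1); (0, 0, 0, 1, 1, 0); (1, 1, 1, 0, 0, 0))


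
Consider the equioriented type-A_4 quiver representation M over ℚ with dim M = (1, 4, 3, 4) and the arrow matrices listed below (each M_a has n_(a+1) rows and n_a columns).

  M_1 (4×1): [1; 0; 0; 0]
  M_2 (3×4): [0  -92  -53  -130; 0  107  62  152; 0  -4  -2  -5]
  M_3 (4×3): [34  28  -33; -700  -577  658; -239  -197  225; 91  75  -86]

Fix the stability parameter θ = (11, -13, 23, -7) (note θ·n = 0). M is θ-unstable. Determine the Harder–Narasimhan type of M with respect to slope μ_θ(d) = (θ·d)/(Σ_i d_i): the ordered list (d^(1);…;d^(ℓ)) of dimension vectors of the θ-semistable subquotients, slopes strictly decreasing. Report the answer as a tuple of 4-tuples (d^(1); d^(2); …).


Via rank(M_{q-1}∘⋯∘M_p): M ≅ I[1,2], I[2,4]^3, I[4,4].
μ_θ-semistable layers: μ^(1)=8; μ^(2)=-1; μ^(3)=-7; μ^(4)=-13

((0, 0, 3, 3); (1, 1, 0, 0); (0, 0, 0, 1); (0, 3, 0, 0))


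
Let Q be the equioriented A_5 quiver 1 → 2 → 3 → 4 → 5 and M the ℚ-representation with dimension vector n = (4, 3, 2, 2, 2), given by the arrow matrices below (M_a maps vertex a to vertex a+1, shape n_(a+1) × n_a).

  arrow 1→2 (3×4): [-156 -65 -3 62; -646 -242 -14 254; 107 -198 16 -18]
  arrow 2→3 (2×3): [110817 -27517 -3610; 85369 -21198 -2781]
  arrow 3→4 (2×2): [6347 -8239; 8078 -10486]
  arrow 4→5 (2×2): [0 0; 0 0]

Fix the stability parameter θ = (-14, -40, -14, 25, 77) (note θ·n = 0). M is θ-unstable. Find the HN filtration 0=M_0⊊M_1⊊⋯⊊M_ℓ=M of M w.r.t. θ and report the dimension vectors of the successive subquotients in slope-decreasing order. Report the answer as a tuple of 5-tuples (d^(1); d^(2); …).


Via rank(M_{q-1}∘⋯∘M_p): M ≅ I[1,1], I[1,2], I[1,3], I[1,4], I[4,4], I[5,5]^2.
μ_θ-semistable layers: μ^(1)=77; μ^(2)=25; μ^(3)=-14; μ^(4)=-27

((0, 0, 0, 0, 2); (0, 0, 0, 2, 0); (1, 0, 2, 0, 0); (3, 3, 0, 0, 0))


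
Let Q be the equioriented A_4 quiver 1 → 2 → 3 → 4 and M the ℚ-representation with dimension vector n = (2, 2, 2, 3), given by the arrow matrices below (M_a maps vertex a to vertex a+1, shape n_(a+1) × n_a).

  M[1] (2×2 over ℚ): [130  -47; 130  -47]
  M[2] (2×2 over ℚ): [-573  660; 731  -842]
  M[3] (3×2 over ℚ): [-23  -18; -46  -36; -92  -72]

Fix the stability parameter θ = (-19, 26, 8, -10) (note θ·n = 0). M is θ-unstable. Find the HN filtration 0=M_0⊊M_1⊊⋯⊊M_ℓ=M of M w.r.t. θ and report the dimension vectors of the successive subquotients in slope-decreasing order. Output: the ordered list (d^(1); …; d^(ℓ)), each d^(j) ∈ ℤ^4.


Barcode: M ≅ I[1,1], I[1,4], I[2,3], I[4,4]^2. HN layers by μ_θ (4 steps, strictly decreasing):
  μ^(1)=17; μ^(2)=8; μ^(3)=-10; μ^(4)=-19

((0, 1, 1, 0); (0, 1, 1, 1); (0, 0, 0, 2); (2, 0, 0, 0))


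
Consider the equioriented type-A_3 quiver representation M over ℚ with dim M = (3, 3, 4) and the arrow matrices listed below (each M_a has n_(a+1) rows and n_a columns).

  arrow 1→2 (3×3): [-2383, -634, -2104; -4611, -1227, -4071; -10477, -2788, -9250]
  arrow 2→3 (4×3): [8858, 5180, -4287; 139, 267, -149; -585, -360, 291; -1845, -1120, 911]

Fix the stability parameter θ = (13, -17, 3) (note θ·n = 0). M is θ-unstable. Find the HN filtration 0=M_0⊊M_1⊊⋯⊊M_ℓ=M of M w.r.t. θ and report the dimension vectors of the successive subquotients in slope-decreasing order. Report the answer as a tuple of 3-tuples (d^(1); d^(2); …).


Via rank(M_{q-1}∘⋯∘M_p): M ≅ I[1,1], I[1,3]^2, I[2,3], I[3,3].
μ_θ-semistable layers: μ^(1)=13; μ^(2)=3; μ^(3)=-2; μ^(4)=-17

((1, 0, 0); (0, 0, 4); (2, 2, 0); (0, 1, 0))


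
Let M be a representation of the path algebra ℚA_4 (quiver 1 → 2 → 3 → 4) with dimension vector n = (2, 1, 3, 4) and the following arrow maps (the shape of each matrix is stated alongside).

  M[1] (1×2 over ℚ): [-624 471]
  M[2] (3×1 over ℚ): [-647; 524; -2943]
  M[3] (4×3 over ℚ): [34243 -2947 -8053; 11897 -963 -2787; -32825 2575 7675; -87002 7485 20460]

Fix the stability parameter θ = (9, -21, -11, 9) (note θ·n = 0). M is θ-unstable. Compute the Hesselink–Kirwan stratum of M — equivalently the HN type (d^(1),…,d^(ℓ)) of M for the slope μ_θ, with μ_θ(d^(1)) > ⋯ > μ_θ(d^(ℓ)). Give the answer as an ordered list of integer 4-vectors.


Interval decomposition of M: I[1,1], I[1,4], I[3,3], I[3,4], I[4,4]^2.
HN type (ℓ=3): μ^(1)=9; μ^(2)=-23/3; μ^(3)=-11

((1, 0, 0, 4); (1, 1, 1, 0); (0, 0, 2, 0))


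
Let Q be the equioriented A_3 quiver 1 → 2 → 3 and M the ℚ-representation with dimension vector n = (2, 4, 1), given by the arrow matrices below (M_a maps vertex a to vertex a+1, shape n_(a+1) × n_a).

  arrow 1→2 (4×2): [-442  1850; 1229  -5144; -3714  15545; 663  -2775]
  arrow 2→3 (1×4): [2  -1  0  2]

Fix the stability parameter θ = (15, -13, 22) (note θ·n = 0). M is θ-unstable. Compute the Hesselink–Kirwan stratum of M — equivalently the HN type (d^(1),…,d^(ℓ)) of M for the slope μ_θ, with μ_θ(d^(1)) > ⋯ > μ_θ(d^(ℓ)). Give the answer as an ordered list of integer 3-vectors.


Via rank(M_{q-1}∘⋯∘M_p): M ≅ I[1,2], I[1,3], I[2,2]^2.
μ_θ-semistable layers: μ^(1)=22; μ^(2)=1; μ^(3)=-13

((0, 0, 1); (2, 2, 0); (0, 2, 0))


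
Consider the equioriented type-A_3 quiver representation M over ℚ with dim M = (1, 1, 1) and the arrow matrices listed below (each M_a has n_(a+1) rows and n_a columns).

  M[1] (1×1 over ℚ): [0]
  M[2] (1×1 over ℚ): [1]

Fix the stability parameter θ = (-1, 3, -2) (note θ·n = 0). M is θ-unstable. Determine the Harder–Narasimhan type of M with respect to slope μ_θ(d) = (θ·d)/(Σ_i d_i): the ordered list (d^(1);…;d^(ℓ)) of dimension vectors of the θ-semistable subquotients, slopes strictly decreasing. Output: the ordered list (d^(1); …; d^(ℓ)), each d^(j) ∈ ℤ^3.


Interval decomposition of M: I[1,1], I[2,3].
HN type (ℓ=2): μ^(1)=1/2; μ^(2)=-1

((0, 1, 1); (1, 0, 0))


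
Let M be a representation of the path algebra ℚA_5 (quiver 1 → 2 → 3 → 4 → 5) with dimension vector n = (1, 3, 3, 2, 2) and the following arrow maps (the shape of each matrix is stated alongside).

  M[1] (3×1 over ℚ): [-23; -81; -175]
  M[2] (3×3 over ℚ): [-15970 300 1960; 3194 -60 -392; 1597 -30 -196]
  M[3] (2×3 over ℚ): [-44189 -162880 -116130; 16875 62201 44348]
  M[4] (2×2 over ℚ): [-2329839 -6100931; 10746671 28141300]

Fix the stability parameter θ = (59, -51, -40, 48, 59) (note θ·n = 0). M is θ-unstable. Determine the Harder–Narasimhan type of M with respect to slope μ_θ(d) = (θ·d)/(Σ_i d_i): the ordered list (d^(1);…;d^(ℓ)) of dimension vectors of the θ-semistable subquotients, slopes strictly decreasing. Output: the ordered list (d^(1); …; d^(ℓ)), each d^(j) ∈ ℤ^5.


Interval decomposition of M: I[1,3], I[2,2]^2, I[3,5]^2.
HN type (ℓ=5): μ^(1)=59; μ^(2)=48; μ^(3)=-32/3; μ^(4)=-40; μ^(5)=-51

((0, 0, 0, 0, 2); (0, 0, 0, 2, 0); (1, 1, 1, 0, 0); (0, 0, 2, 0, 0); (0, 2, 0, 0, 0))


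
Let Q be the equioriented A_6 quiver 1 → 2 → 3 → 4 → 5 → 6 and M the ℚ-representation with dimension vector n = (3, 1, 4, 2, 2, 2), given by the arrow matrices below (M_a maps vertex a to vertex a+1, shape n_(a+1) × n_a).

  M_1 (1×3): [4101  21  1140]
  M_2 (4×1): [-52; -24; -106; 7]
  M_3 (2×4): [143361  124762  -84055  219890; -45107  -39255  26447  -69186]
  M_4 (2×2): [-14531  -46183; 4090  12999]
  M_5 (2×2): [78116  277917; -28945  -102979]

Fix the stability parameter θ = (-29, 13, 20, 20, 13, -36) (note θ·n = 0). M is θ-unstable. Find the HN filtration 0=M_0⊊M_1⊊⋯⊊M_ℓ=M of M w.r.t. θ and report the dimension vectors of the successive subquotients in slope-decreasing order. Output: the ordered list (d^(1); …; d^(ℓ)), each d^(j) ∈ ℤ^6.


Interval decomposition of M: I[1,1]^2, I[1,3], I[3,3], I[3,6]^2.
HN type (ℓ=4): μ^(1)=20; μ^(2)=13; μ^(3)=17/4; μ^(4)=-29

((0, 0, 2, 0, 0, 0); (0, 1, 0, 0, 0, 0); (0, 0, 2, 2, 2, 2); (3, 0, 0, 0, 0, 0))
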